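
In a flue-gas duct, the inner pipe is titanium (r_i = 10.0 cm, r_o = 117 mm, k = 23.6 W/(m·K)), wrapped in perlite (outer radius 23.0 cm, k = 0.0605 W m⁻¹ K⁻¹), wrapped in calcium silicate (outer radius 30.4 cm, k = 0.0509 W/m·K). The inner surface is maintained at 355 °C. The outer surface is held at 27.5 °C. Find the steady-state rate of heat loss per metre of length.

Series thermal resistances, inner to outer:
  R'_titanium = ln(0.117/0.100)/(2πk) = 0.1570/(2π·23.6) = 0.001059 m·K/W
  R'_perlite = ln(0.230/0.117)/(2πk) = 0.6759/(2π·0.0605) = 1.778 m·K/W
  R'_calcium silicate = ln(0.304/0.230)/(2πk) = 0.2789/(2π·0.0509) = 0.8722 m·K/W
ΣR = 0.001059 + 1.778 + 0.8722 = 2.651 m·K/W
Q' = ΔT/ΣR = (355 °C − 27.5 °C)/2.651 = 124 W/m

Q' = 124 W/m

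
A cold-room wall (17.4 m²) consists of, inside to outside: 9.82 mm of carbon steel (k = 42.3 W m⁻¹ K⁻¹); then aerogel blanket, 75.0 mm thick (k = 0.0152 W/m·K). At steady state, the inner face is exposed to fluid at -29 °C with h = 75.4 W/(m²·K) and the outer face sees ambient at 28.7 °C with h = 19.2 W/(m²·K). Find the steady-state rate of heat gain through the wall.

Q = 201 W

Treat each layer as a resistance in series:
  R_conv,in = 1/(hA) = 1/(75.4·17.4) = 7.622×10^-4 K/W
  R_carbon steel = L/(kA) = 0.00982/(42.3·17.4) = 1.334×10^-5 K/W
  R_aerogel blanket = L/(kA) = 0.0750/(0.0152·17.4) = 0.2836 K/W
  R_conv,out = 1/(hA) = 1/(19.2·17.4) = 0.002993 K/W
ΣR = 7.622×10^-4 + 1.334×10^-5 + 0.2836 + 0.002993 = 0.2874 K/W
Q = ΔT/ΣR = (-29 °C − 28.7 °C)/0.2874 = -201 W
(Negative Q ⇒ heat flows inward; heat gain = 201 W.)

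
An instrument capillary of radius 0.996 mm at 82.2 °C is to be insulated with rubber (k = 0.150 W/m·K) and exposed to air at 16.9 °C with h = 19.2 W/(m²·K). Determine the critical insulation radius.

r_cr = 0.781 cm

For a cylinder, r_cr = k_ins/h = 0.150/19.2 = 0.00781 m = 0.781 cm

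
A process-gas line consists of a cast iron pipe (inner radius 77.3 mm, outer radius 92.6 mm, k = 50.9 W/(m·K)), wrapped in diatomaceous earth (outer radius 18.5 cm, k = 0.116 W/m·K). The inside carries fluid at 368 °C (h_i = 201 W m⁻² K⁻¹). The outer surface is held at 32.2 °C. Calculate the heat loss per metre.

Treat each layer as a resistance in series:
  R'_conv,in = 1/(2πr h) = 1/(2π·0.0773·201) = 0.01024 m·K/W
  R'_cast iron = ln(0.0926/0.0773)/(2πk) = 0.1806/(2π·50.9) = 5.647×10^-4 m·K/W
  R'_diatomaceous earth = ln(0.185/0.0926)/(2πk) = 0.6921/(2π·0.116) = 0.9495 m·K/W
ΣR = 0.01024 + 5.647×10^-4 + 0.9495 = 0.9603 m·K/W
Q' = ΔT/ΣR = (368 °C − 32.2 °C)/0.9603 = 350 W/m

Q' = 350 W/m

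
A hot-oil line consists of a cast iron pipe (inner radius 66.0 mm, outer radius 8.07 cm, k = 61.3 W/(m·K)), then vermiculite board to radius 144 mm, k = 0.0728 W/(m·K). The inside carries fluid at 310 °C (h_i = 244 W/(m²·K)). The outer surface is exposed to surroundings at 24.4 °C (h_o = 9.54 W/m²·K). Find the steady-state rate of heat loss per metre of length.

Q' = 205 W/m

Treat each layer as a resistance in series:
  R'_conv,in = 1/(2πr h) = 1/(2π·0.0660·244) = 0.009883 m·K/W
  R'_cast iron = ln(0.0807/0.0660)/(2πk) = 0.2011/(2π·61.3) = 5.221×10^-4 m·K/W
  R'_vermiculite board = ln(0.144/0.0807)/(2πk) = 0.5791/(2π·0.0728) = 1.266 m·K/W
  R'_conv,out = 1/(2πr h) = 1/(2π·0.144·9.54) = 0.1159 m·K/W
ΣR = 0.009883 + 5.221×10^-4 + 1.266 + 0.1159 = 1.392 m·K/W
Q' = ΔT/ΣR = (310 °C − 24.4 °C)/1.392 = 205 W/m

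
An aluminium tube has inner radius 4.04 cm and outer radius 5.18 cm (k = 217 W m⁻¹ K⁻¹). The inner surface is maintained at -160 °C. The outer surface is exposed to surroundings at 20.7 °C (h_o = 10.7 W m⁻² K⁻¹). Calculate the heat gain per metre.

Resistance network (inner→outer):
  R'_aluminium = ln(0.0518/0.0404)/(2πk) = 0.2486/(2π·217) = 1.823×10^-4 m·K/W
  R'_conv,out = 1/(2πr h) = 1/(2π·0.0518·10.7) = 0.2871 m·K/W
ΣR = 1.823×10^-4 + 0.2871 = 0.2873 m·K/W
Q' = ΔT/ΣR = (-160 °C − 20.7 °C)/0.2873 = -629 W/m
(Negative Q' ⇒ heat flows inward; heat gain = 629 W/m.)

Q' = 629 W/m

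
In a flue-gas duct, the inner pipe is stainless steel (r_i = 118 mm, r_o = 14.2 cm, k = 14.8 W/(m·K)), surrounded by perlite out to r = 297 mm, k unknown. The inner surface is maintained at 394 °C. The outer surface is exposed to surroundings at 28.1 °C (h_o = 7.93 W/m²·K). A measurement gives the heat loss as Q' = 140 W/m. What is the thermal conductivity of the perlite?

ΣR = ΔT/Q' = |394 − 28.1|/140 = 2.614 m·K/W
Known resistances:
  R'_stainless steel = ln(0.142/0.118)/(2πk) = 0.1851/(2π·14.8) = 0.001991 m·K/W
  R'_conv,out = 1/(2πr h) = 1/(2π·0.297·7.93) = 0.06758 m·K/W
R_perlite = ΣR − ΣR_known = 2.614 − 0.06957 = 2.544 m·K/W
ln(r₂/r₁)/(2πk) = 2.544 ⇒ k = 0.7379/(2π·2.544) = 0.0462 W/m·K

k = 0.0462 W/m·K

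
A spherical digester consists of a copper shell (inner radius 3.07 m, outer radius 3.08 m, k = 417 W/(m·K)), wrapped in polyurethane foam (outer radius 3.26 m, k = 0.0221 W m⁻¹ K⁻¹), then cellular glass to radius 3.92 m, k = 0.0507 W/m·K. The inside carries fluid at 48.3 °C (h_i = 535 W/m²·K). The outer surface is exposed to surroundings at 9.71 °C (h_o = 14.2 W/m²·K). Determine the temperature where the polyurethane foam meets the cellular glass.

T = 31.2 °C

Series thermal resistances, inner to outer:
  R_conv,in = 1/(4πr²h) = 1/(4π·3.07²·535) = 1.578×10^-5 K/W
  R_copper = (1/3.07 − 1/3.08)/(4πk) = 0.001058/(4π·417) = 2.018×10^-7 K/W
  R_polyurethane foam = (1/3.08 − 1/3.26)/(4πk) = 0.01793/(4π·0.0221) = 0.06455 K/W
  R_cellular glass = (1/3.26 − 1/3.92)/(4πk) = 0.05165/(4π·0.0507) = 0.08106 K/W
  R_conv,out = 1/(4πr²h) = 1/(4π·3.92²·14.2) = 3.647×10^-4 K/W
ΣR = 1.578×10^-5 + 2.018×10^-7 + 0.06455 + 0.08106 + 3.647×10^-4 = 0.1460 K/W
Q = ΔT/ΣR = (48.3 °C − 9.71 °C)/0.1460 = 264.3 W
From the inner boundary to the polyurethane foam/cellular glass interface, ΣR_partial = 0.06457 K/W.
T_interface = T_in − Q·ΣR_partial = 48.3 °C − (264.3)(0.06457) = 31.2 °C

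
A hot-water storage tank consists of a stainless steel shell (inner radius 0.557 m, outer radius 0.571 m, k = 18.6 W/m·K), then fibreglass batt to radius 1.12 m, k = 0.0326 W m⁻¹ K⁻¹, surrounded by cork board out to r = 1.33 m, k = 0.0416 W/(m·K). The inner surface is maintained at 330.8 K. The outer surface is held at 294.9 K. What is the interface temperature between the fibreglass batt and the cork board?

T = 299.0 K

Series thermal resistances, inner to outer:
  R_stainless steel = (1/0.557 − 1/0.571)/(4πk) = 0.04402/(4π·18.6) = 1.883×10^-4 K/W
  R_fibreglass batt = (1/0.571 − 1/1.12)/(4πk) = 0.8585/(4π·0.0326) = 2.096 K/W
  R_cork board = (1/1.12 − 1/1.33)/(4πk) = 0.1410/(4π·0.0416) = 0.2697 K/W
ΣR = 1.883×10^-4 + 2.096 + 0.2697 = 2.366 K/W
Q = ΔT/ΣR = (330.8 K − 294.9 K)/2.366 = 15.17 W
From the inner boundary to the fibreglass batt/cork board interface, ΣR_partial = 2.096 K/W.
T_interface = T_in − Q·ΣR_partial = 330.8 K − (15.17)(2.096) = 299.0 K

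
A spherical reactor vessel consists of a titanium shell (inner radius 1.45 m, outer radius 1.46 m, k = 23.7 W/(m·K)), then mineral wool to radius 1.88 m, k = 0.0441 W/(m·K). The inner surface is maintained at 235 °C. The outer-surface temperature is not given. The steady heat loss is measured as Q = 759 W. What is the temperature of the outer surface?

Sum the resistances:
  R_titanium = (1/1.45 − 1/1.46)/(4πk) = 0.004724/(4π·23.7) = 1.586×10^-5 K/W
  R_mineral wool = (1/1.46 − 1/1.88)/(4πk) = 0.1530/(4π·0.0441) = 0.2761 K/W
ΣR = 0.2761 K/W
ΔT = Q·ΣR = 759 × 0.2761 = 209.6 K
Heat flows outward, so T_out = T_in − ΔT = 235 − 209.6 = 25.4 °C

T_out = 25.4 °C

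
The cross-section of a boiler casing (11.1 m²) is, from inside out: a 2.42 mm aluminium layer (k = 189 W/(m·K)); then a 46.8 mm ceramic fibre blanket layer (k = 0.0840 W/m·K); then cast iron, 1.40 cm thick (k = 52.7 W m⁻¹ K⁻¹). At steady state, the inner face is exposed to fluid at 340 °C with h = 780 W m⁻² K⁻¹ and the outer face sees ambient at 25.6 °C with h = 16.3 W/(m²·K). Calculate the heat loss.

Q = 5630 W

Series thermal resistances, inner to outer:
  R_conv,in = 1/(hA) = 1/(780·11.1) = 1.155×10^-4 K/W
  R_aluminium = L/(kA) = 0.00242/(189·11.1) = 1.154×10^-6 K/W
  R_ceramic fibre blanket = L/(kA) = 0.0468/(0.0840·11.1) = 0.05019 K/W
  R_cast iron = L/(kA) = 0.0140/(52.7·11.1) = 2.393×10^-5 K/W
  R_conv,out = 1/(hA) = 1/(16.3·11.1) = 0.005527 K/W
ΣR = 1.155×10^-4 + 1.154×10^-6 + 0.05019 + 2.393×10^-5 + 0.005527 = 0.05586 K/W
Q = ΔT/ΣR = (340 °C − 25.6 °C)/0.05586 = 5630 W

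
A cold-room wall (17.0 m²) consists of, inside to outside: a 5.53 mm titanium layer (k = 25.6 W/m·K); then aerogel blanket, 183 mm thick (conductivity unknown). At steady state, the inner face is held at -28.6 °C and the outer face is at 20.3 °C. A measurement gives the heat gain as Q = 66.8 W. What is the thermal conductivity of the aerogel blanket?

ΣR = ΔT/Q = |-28.6 − 20.3|/66.8 = 0.7320 K/W
Known resistances:
  R_titanium = L/(kA) = 0.00553/(25.6·17.0) = 1.271×10^-5 K/W
R_aerogel blanket = ΣR − ΣR_known = 0.7320 − 1.271×10^-5 = 0.7320 K/W
L/(kA) = 0.7320 ⇒ k = 0.183/(0.7320·17.0) = 0.0147 W/m·K

k = 0.0147 W/m·K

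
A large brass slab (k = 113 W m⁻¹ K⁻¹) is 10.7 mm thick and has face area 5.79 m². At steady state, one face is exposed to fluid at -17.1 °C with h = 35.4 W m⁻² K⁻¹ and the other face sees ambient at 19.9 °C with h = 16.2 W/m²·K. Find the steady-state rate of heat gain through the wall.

Q = 2.38 kW

Series thermal resistances, inner to outer:
  R_conv,in = 1/(hA) = 1/(35.4·5.79) = 0.004879 K/W
  R_brass = L/(kA) = 0.0107/(113·5.79) = 1.635×10^-5 K/W
  R_conv,out = 1/(hA) = 1/(16.2·5.79) = 0.01066 K/W
ΣR = 0.004879 + 1.635×10^-5 + 0.01066 = 0.01556 K/W
Q = ΔT/ΣR = (-17.1 °C − 19.9 °C)/0.01556 = -2380 W
(Negative Q ⇒ heat flows inward; heat gain = 2380 W.)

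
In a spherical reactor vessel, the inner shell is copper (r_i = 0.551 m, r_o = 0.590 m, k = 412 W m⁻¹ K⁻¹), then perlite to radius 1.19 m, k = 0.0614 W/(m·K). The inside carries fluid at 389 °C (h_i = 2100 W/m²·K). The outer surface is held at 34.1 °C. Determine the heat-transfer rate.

Resistance network (inner→outer):
  R_conv,in = 1/(4πr²h) = 1/(4π·0.551²·2100) = 1.248×10^-4 K/W
  R_copper = (1/0.551 − 1/0.590)/(4πk) = 0.1200/(4π·412) = 2.317×10^-5 K/W
  R_perlite = (1/0.590 − 1/1.19)/(4πk) = 0.8546/(4π·0.0614) = 1.108 K/W
ΣR = 1.248×10^-4 + 2.317×10^-5 + 1.108 = 1.108 K/W
Q = ΔT/ΣR = (389 °C − 34.1 °C)/1.108 = 320 W

Q = 320 W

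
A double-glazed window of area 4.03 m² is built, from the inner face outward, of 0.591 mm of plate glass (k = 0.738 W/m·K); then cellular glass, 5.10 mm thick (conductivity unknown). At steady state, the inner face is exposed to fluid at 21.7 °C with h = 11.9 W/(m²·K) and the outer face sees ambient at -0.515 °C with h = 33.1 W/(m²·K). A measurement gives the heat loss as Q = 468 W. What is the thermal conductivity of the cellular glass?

k = 0.0669 W/m·K

ΣR = ΔT/Q = |21.7 − -0.515|/468 = 0.04747 K/W
Known resistances:
  R_conv,in = 1/(hA) = 1/(11.9·4.03) = 0.02085 K/W
  R_plate glass = L/(kA) = 5.91×10^-4/(0.738·4.03) = 1.987×10^-4 K/W
  R_conv,out = 1/(hA) = 1/(33.1·4.03) = 0.007497 K/W
R_cellular glass = ΣR − ΣR_known = 0.04747 − 0.02855 = 0.01892 K/W
L/(kA) = 0.01892 ⇒ k = 0.00510/(0.01892·4.03) = 0.0669 W/m·K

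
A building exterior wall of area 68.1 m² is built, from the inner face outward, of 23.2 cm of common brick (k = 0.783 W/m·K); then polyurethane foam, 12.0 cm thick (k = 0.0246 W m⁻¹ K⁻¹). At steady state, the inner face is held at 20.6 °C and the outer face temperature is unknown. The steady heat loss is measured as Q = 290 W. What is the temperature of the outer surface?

T_out = -1.43 °C

Series resistances:
  R_common brick = L/(kA) = 0.232/(0.783·68.1) = 0.004351 K/W
  R_polyurethane foam = L/(kA) = 0.120/(0.0246·68.1) = 0.07163 K/W
ΣR = 0.07598 K/W
ΔT = Q·ΣR = 290 × 0.07598 = 22.03 K
Heat flows outward, so T_out = T_in − ΔT = 20.6 − 22.03 = -1.43 °C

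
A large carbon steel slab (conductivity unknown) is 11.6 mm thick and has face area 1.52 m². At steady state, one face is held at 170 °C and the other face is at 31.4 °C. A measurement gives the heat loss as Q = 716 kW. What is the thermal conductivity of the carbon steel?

ΣR = ΔT/Q = |170 − 31.4|/7.16×10^5 = 1.936×10^-4 K/W
L/(kA) = 1.936×10^-4 ⇒ k = 0.0116/(1.936×10^-4·1.52) = 39.4 W/m·K

k = 39.4 W/m·K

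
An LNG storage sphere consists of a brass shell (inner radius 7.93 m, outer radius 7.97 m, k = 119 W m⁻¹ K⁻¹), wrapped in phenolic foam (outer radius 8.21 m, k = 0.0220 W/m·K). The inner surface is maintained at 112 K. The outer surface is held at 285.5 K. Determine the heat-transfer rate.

Resistance network (inner→outer):
  R_brass = (1/7.93 − 1/7.97)/(4πk) = 6.329×10^-4/(4π·119) = 4.232×10^-7 K/W
  R_phenolic foam = (1/7.97 − 1/8.21)/(4πk) = 0.003668/(4π·0.0220) = 0.01327 K/W
ΣR = 4.232×10^-7 + 0.01327 = 0.01327 K/W
Q = ΔT/ΣR = (112 K − 285.5 K)/0.01327 = -13100 W
(Negative Q ⇒ heat flows inward; heat gain = 13100 W.)

Q = 13.1 kW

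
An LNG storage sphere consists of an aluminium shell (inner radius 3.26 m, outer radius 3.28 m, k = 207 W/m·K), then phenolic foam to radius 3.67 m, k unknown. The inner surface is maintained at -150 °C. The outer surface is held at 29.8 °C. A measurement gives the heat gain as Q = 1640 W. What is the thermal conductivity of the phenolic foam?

ΣR = ΔT/Q = |-150 − 29.8|/1640 = 0.1096 K/W
Known resistances:
  R_aluminium = (1/3.26 − 1/3.28)/(4πk) = 0.001870/(4π·207) = 7.190×10^-7 K/W
R_phenolic foam = ΣR − ΣR_known = 0.1096 − 7.190×10^-7 = 0.1096 K/W
(1/r₁−1/r₂)/(4πk) = 0.1096 ⇒ k = 0.03240/(4π·0.1096) = 0.0235 W/m·K

k = 0.0235 W/m·K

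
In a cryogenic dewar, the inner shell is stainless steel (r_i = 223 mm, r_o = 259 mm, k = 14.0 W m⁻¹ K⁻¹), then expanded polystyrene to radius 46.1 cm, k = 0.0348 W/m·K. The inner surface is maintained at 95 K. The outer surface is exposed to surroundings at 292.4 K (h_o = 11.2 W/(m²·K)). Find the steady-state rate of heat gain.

Series thermal resistances, inner to outer:
  R_stainless steel = (1/0.223 − 1/0.259)/(4πk) = 0.6233/(4π·14.0) = 0.003543 K/W
  R_expanded polystyrene = (1/0.259 − 1/0.461)/(4πk) = 1.692/(4π·0.0348) = 3.869 K/W
  R_conv,out = 1/(4πr²h) = 1/(4π·0.461²·11.2) = 0.03343 K/W
ΣR = 0.003543 + 3.869 + 0.03343 = 3.906 K/W
Q = ΔT/ΣR = (95 K − 292.4 K)/3.906 = -50.5 W
(Negative Q ⇒ heat flows inward; heat gain = 50.5 W.)

Q = 50.5 W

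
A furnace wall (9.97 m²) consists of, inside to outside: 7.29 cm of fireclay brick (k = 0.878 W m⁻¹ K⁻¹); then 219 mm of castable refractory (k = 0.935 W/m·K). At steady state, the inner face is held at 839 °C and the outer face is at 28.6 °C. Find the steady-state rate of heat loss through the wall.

Q = 25500 W

Resistance network (inner→outer):
  R_fireclay brick = L/(kA) = 0.0729/(0.878·9.97) = 0.008328 K/W
  R_castable refractory = L/(kA) = 0.219/(0.935·9.97) = 0.02349 K/W
ΣR = 0.008328 + 0.02349 = 0.03182 K/W
Q = ΔT/ΣR = (839 °C − 28.6 °C)/0.03182 = 25500 W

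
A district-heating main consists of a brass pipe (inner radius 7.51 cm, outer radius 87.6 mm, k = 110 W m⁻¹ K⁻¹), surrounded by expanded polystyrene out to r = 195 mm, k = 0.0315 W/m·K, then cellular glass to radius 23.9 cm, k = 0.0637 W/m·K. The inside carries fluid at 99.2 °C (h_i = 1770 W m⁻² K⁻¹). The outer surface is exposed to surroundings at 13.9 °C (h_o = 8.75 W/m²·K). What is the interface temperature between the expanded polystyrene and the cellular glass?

T = 24.7 °C

Resistance network (inner→outer):
  R'_conv,in = 1/(2πr h) = 1/(2π·0.0751·1770) = 0.001197 m·K/W
  R'_brass = ln(0.0876/0.0751)/(2πk) = 0.1540/(2π·110) = 2.228×10^-4 m·K/W
  R'_expanded polystyrene = ln(0.195/0.0876)/(2πk) = 0.8002/(2π·0.0315) = 4.043 m·K/W
  R'_cellular glass = ln(0.239/0.195)/(2πk) = 0.2035/(2π·0.0637) = 0.5084 m·K/W
  R'_conv,out = 1/(2πr h) = 1/(2π·0.239·8.75) = 0.07611 m·K/W
ΣR = 0.001197 + 2.228×10^-4 + 4.043 + 0.5084 + 0.07611 = 4.629 m·K/W
Q' = ΔT/ΣR = (99.2 °C − 13.9 °C)/4.629 = 18.43 W/m
From the inner boundary to the expanded polystyrene/cellular glass interface, ΣR_partial = 4.044 m·K/W.
T_interface = T_in − Q'·ΣR_partial = 99.2 °C − (18.43)(4.044) = 24.7 °C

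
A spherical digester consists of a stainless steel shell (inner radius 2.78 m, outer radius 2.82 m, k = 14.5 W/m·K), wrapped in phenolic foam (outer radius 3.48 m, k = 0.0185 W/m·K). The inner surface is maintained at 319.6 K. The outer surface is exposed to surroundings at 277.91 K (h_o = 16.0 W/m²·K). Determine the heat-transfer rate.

Q = 144 W

Series thermal resistances, inner to outer:
  R_stainless steel = (1/2.78 − 1/2.82)/(4πk) = 0.005102/(4π·14.5) = 2.800×10^-5 K/W
  R_phenolic foam = (1/2.82 − 1/3.48)/(4πk) = 0.06725/(4π·0.0185) = 0.2893 K/W
  R_conv,out = 1/(4πr²h) = 1/(4π·3.48²·16.0) = 4.107×10^-4 K/W
ΣR = 2.800×10^-5 + 0.2893 + 4.107×10^-4 = 0.2897 K/W
Q = ΔT/ΣR = (319.6 K − 277.91 K)/0.2897 = 144 W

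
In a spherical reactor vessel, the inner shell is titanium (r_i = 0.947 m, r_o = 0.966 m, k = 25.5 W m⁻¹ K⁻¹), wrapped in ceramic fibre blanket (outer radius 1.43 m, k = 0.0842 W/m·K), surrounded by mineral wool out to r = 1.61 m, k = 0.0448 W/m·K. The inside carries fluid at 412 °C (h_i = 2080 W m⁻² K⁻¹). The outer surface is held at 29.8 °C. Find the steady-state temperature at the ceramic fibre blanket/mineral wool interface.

Treat each layer as a resistance in series:
  R_conv,in = 1/(4πr²h) = 1/(4π·0.947²·2080) = 4.266×10^-5 K/W
  R_titanium = (1/0.947 − 1/0.966)/(4πk) = 0.02077/(4π·25.5) = 6.482×10^-5 K/W
  R_ceramic fibre blanket = (1/0.966 − 1/1.43)/(4πk) = 0.3359/(4π·0.0842) = 0.3175 K/W
  R_mineral wool = (1/1.43 − 1/1.61)/(4πk) = 0.07818/(4π·0.0448) = 0.1389 K/W
ΣR = 4.266×10^-5 + 6.482×10^-5 + 0.3175 + 0.1389 = 0.4565 K/W
Q = ΔT/ΣR = (412 °C − 29.8 °C)/0.4565 = 837.2 W
From the inner boundary to the ceramic fibre blanket/mineral wool interface, ΣR_partial = 0.3176 K/W.
T_interface = T_in − Q·ΣR_partial = 412 °C − (837.2)(0.3176) = 146 °C

T = 146 °C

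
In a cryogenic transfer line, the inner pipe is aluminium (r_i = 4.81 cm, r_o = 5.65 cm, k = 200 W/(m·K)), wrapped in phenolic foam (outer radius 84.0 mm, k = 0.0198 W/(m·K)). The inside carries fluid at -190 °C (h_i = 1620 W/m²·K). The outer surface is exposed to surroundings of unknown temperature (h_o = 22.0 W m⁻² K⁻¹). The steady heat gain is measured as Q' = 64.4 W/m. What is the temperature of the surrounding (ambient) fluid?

T_out = 21.0 °C

Sum the resistances:
  R'_conv,in = 1/(2πr h) = 1/(2π·0.0481·1620) = 0.002042 m·K/W
  R'_aluminium = ln(0.0565/0.0481)/(2πk) = 0.1610/(2π·200) = 1.281×10^-4 m·K/W
  R'_phenolic foam = ln(0.0840/0.0565)/(2πk) = 0.3966/(2π·0.0198) = 3.188 m·K/W
  R'_conv,out = 1/(2πr h) = 1/(2π·0.0840·22.0) = 0.08612 m·K/W
ΣR = 3.276 m·K/W
ΔT = Q'·ΣR = 64.4 × 3.276 = 211.0 K
Heat flows inward, so T_out = T_in + ΔT = -190 + 211.0 = 21.0 °C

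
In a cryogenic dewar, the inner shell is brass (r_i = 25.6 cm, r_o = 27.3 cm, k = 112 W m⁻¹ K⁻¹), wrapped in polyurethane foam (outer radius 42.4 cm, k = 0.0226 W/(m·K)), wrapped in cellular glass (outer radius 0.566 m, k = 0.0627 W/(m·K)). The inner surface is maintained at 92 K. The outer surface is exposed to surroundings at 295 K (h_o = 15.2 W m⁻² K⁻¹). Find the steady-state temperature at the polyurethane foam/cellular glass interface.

T = 265.9 K

Series thermal resistances, inner to outer:
  R_brass = (1/0.256 − 1/0.273)/(4πk) = 0.2432/(4π·112) = 1.728×10^-4 K/W
  R_polyurethane foam = (1/0.273 − 1/0.424)/(4πk) = 1.305/(4π·0.0226) = 4.593 K/W
  R_cellular glass = (1/0.424 − 1/0.566)/(4πk) = 0.5917/(4π·0.0627) = 0.7510 K/W
  R_conv,out = 1/(4πr²h) = 1/(4π·0.566²·15.2) = 0.01634 K/W
ΣR = 1.728×10^-4 + 4.593 + 0.7510 + 0.01634 = 5.361 K/W
Q = ΔT/ΣR = (92 K − 295 K)/5.361 = -37.87 W
From the inner boundary to the polyurethane foam/cellular glass interface, ΣR_partial = 4.593 K/W.
T_interface = T_in − Q·ΣR_partial = 92 K − (-37.87)(4.593) = 265.9 K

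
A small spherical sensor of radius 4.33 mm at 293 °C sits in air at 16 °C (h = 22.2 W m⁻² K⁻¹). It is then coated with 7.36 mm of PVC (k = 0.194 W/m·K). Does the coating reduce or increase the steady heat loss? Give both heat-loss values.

increases: 1.45 → 3.23 W

Critical radius for a sphere: r_cr = 2k/h = 0.0175 m = 1.75 cm.
Outer radius after coating: r₂ = 0.00433 + 0.00736 = 0.01169 m.
Since r₁ < r_cr and r₂ ≤ r_cr, the coating moves toward the maximum at r_cr — heat loss rises.
Bare: R = 1/(4πr₁²h) = 191.2 K/W; Q = 277/191.2 = 1.45 W.
Coated: R = R_cond + R_conv = 85.87 K/W; Q = 277/85.87 = 3.23 W.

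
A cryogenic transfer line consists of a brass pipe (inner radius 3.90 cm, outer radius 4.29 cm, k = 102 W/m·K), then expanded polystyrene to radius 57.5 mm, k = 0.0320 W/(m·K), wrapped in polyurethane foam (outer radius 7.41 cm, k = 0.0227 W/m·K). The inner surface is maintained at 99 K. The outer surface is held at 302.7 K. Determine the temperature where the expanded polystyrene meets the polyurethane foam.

Series thermal resistances, inner to outer:
  R'_brass = ln(0.0429/0.0390)/(2πk) = 0.09531/(2π·102) = 1.487×10^-4 m·K/W
  R'_expanded polystyrene = ln(0.0575/0.0429)/(2πk) = 0.2929/(2π·0.0320) = 1.457 m·K/W
  R'_polyurethane foam = ln(0.0741/0.0575)/(2πk) = 0.2536/(2π·0.0227) = 1.778 m·K/W
ΣR = 1.487×10^-4 + 1.457 + 1.778 = 3.235 m·K/W
Q' = ΔT/ΣR = (99 K − 302.7 K)/3.235 = -62.97 W/m
From the inner boundary to the expanded polystyrene/polyurethane foam interface, ΣR_partial = 1.457 m·K/W.
T_interface = T_in − Q'·ΣR_partial = 99 K − (-62.97)(1.457) = 190.7 K

T = 190.7 K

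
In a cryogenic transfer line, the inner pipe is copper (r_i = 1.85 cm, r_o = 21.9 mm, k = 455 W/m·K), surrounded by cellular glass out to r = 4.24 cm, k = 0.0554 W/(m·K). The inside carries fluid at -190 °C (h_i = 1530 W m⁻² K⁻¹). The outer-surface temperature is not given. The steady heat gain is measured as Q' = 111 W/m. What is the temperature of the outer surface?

Sum the resistances:
  R'_conv,in = 1/(2πr h) = 1/(2π·0.0185·1530) = 0.005623 m·K/W
  R'_copper = ln(0.0219/0.0185)/(2πk) = 0.1687/(2π·455) = 5.902×10^-5 m·K/W
  R'_cellular glass = ln(0.0424/0.0219)/(2πk) = 0.6607/(2π·0.0554) = 1.898 m·K/W
ΣR = 1.904 m·K/W
ΔT = Q'·ΣR = 111 × 1.904 = 211.3 K
Heat flows inward, so T_out = T_in + ΔT = -190 + 211.3 = 21.3 °C

T_out = 21.3 °C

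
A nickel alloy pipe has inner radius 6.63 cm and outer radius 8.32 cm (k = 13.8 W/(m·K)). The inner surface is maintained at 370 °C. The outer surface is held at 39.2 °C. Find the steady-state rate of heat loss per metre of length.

Q' = 2πk·ΔT/ln(r₂/r₁) = 2π × 13.8 × 330.8 / ln(0.0832/0.0663) = 1.26×10^5 W/m

Q' = 126 kW/m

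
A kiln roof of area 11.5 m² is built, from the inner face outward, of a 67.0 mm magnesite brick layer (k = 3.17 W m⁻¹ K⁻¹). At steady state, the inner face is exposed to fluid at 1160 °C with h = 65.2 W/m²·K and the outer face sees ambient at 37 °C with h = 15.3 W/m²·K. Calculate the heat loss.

Resistance network (inner→outer):
  R_conv,in = 1/(hA) = 1/(65.2·11.5) = 0.001334 K/W
  R_magnesite brick = L/(kA) = 0.0670/(3.17·11.5) = 0.001838 K/W
  R_conv,out = 1/(hA) = 1/(15.3·11.5) = 0.005683 K/W
ΣR = 0.001334 + 0.001838 + 0.005683 = 0.008855 K/W
Q = ΔT/ΣR = (1160 °C − 37 °C)/0.008855 = 1.27×10^5 W

Q = 1.27×10^5 W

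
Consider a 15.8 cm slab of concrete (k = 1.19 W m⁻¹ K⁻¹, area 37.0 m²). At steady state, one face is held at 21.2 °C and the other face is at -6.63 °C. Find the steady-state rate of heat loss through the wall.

Q = 7760 W

Q = kA·ΔT/L = 1.19 × 37.0 × |21.2 °C − -6.63 °C| / 0.158 = 7760 W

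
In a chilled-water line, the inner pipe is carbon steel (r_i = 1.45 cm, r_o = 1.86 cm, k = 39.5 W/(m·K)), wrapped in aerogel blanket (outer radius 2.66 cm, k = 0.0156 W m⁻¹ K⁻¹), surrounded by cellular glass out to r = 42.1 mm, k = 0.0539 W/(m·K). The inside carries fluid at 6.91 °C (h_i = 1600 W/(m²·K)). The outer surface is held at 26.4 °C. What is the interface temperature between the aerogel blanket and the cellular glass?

Series thermal resistances, inner to outer:
  R'_conv,in = 1/(2πr h) = 1/(2π·0.0145·1600) = 0.006860 m·K/W
  R'_carbon steel = ln(0.0186/0.0145)/(2πk) = 0.2490/(2π·39.5) = 0.001003 m·K/W
  R'_aerogel blanket = ln(0.0266/0.0186)/(2πk) = 0.3577/(2π·0.0156) = 3.650 m·K/W
  R'_cellular glass = ln(0.0421/0.0266)/(2πk) = 0.4591/(2π·0.0539) = 1.356 m·K/W
ΣR = 0.006860 + 0.001003 + 3.650 + 1.356 = 5.014 m·K/W
Q' = ΔT/ΣR = (6.91 °C − 26.4 °C)/5.014 = -3.887 W/m
From the inner boundary to the aerogel blanket/cellular glass interface, ΣR_partial = 3.658 m·K/W.
T_interface = T_in − Q'·ΣR_partial = 6.91 °C − (-3.887)(3.658) = 21.1 °C

T = 21.1 °C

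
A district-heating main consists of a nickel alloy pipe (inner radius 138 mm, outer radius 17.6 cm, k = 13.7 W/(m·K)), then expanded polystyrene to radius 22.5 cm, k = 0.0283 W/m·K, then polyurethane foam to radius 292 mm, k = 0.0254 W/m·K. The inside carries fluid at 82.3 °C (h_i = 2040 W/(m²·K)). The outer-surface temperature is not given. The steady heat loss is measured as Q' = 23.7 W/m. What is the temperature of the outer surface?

Series resistances:
  R'_conv,in = 1/(2πr h) = 1/(2π·0.138·2040) = 5.653×10^-4 m·K/W
  R'_nickel alloy = ln(0.176/0.138)/(2πk) = 0.2432/(2π·13.7) = 0.002826 m·K/W
  R'_expanded polystyrene = ln(0.225/0.176)/(2πk) = 0.2456/(2π·0.0283) = 1.381 m·K/W
  R'_polyurethane foam = ln(0.292/0.225)/(2πk) = 0.2607/(2π·0.0254) = 1.633 m·K/W
ΣR = 3.018 m·K/W
ΔT = Q'·ΣR = 23.7 × 3.018 = 71.53 K
Heat flows outward, so T_out = T_in − ΔT = 82.3 − 71.53 = 10.8 °C

T_out = 10.8 °C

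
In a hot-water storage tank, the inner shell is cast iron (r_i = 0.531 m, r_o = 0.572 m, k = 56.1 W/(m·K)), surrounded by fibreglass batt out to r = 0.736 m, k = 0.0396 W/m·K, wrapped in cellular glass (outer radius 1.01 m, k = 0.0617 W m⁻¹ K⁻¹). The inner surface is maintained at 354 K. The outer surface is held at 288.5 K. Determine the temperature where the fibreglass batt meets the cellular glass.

T = 313.2 K

Treat each layer as a resistance in series:
  R_cast iron = (1/0.531 − 1/0.572)/(4πk) = 0.1350/(4π·56.1) = 1.915×10^-4 K/W
  R_fibreglass batt = (1/0.572 − 1/0.736)/(4πk) = 0.3896/(4π·0.0396) = 0.7828 K/W
  R_cellular glass = (1/0.736 − 1/1.01)/(4πk) = 0.3686/(4π·0.0617) = 0.4754 K/W
ΣR = 1.915×10^-4 + 0.7828 + 0.4754 = 1.258 K/W
Q = ΔT/ΣR = (354 K − 288.5 K)/1.258 = 52.07 W
From the inner boundary to the fibreglass batt/cellular glass interface, ΣR_partial = 0.7830 K/W.
T_interface = T_in − Q·ΣR_partial = 354 K − (52.07)(0.7830) = 313.2 K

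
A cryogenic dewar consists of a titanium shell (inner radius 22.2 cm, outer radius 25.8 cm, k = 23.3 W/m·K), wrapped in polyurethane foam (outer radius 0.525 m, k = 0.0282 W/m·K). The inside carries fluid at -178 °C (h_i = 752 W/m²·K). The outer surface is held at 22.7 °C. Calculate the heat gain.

Q = 36.1 W

Resistance network (inner→outer):
  R_conv,in = 1/(4πr²h) = 1/(4π·0.222²·752) = 0.002147 K/W
  R_titanium = (1/0.222 − 1/0.258)/(4πk) = 0.6285/(4π·23.3) = 0.002147 K/W
  R_polyurethane foam = (1/0.258 − 1/0.525)/(4πk) = 1.971/(4π·0.0282) = 5.563 K/W
ΣR = 0.002147 + 0.002147 + 5.563 = 5.567 K/W
Q = ΔT/ΣR = (-178 °C − 22.7 °C)/5.567 = -36.1 W
(Negative Q ⇒ heat flows inward; heat gain = 36.1 W.)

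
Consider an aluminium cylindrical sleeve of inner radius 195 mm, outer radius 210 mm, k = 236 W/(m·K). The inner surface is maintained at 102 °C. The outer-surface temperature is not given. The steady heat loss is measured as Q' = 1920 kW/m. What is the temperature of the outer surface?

Sum the resistances:
  R'_aluminium = ln(0.210/0.195)/(2πk) = 0.07411/(2π·236) = 4.998×10^-5 m·K/W
ΣR = 4.998×10^-5 m·K/W
ΔT = Q'·ΣR = 1.92×10^6 × 4.998×10^-5 = 95.96 K
Heat flows outward, so T_out = T_in − ΔT = 102 − 95.96 = 6.04 °C

T_out = 6.04 °C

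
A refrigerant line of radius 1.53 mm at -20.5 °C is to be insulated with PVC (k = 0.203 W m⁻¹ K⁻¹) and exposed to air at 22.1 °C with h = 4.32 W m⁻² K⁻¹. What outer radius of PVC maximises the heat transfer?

r_cr = 4.70 cm

For a cylinder, r_cr = k_ins/h = 0.203/4.32 = 0.0470 m = 4.70 cm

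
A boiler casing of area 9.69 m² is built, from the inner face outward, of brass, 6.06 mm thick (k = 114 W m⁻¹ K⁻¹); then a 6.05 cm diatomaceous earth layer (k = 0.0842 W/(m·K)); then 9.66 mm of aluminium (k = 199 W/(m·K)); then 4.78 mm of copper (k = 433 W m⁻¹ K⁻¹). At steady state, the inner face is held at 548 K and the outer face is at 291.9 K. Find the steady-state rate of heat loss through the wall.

Series thermal resistances, inner to outer:
  R_brass = L/(kA) = 0.00606/(114·9.69) = 5.486×10^-6 K/W
  R_diatomaceous earth = L/(kA) = 0.0605/(0.0842·9.69) = 0.07415 K/W
  R_aluminium = L/(kA) = 0.00966/(199·9.69) = 5.010×10^-6 K/W
  R_copper = L/(kA) = 0.00478/(433·9.69) = 1.139×10^-6 K/W
ΣR = 5.486×10^-6 + 0.07415 + 5.010×10^-6 + 1.139×10^-6 = 0.07416 K/W
Q = ΔT/ΣR = (548 K − 291.9 K)/0.07416 = 3450 W

Q = 3.45 kW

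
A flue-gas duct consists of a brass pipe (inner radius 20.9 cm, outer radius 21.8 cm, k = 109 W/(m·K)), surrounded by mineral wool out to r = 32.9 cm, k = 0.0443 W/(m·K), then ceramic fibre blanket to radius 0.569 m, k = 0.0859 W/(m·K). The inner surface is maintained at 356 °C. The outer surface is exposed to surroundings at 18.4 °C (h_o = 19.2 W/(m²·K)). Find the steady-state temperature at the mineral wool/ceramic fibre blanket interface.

T = 157 °C

Series thermal resistances, inner to outer:
  R'_brass = ln(0.218/0.209)/(2πk) = 0.04216/(2π·109) = 6.156×10^-5 m·K/W
  R'_mineral wool = ln(0.329/0.218)/(2πk) = 0.4116/(2π·0.0443) = 1.479 m·K/W
  R'_ceramic fibre blanket = ln(0.569/0.329)/(2πk) = 0.5478/(2π·0.0859) = 1.015 m·K/W
  R'_conv,out = 1/(2πr h) = 1/(2π·0.569·19.2) = 0.01457 m·K/W
ΣR = 6.156×10^-5 + 1.479 + 1.015 + 0.01457 = 2.509 m·K/W
Q' = ΔT/ΣR = (356 °C − 18.4 °C)/2.509 = 134.6 W/m
From the inner boundary to the mineral wool/ceramic fibre blanket interface, ΣR_partial = 1.479 m·K/W.
T_interface = T_in − Q'·ΣR_partial = 356 °C − (134.6)(1.479) = 157 °C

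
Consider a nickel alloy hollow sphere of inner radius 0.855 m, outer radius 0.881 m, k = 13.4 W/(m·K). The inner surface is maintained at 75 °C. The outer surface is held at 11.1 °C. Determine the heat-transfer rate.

Q = 312 kW

Q = 4πk·ΔT/(1/r₁ − 1/r₂) = 4π × 13.4 × 63.9 / (1/0.855 − 1/0.881) = 3.12×10^5 W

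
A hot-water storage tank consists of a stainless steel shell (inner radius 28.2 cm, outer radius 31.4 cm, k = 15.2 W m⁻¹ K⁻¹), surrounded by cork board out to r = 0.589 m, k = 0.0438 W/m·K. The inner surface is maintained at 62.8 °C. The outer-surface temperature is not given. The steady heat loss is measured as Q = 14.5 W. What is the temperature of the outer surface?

Series resistances:
  R_stainless steel = (1/0.282 − 1/0.314)/(4πk) = 0.3614/(4π·15.2) = 0.001892 K/W
  R_cork board = (1/0.314 − 1/0.589)/(4πk) = 1.487/(4π·0.0438) = 2.701 K/W
ΣR = 2.703 K/W
ΔT = Q·ΣR = 14.5 × 2.703 = 39.19 K
Heat flows outward, so T_out = T_in − ΔT = 62.8 − 39.19 = 23.6 °C

T_out = 23.6 °C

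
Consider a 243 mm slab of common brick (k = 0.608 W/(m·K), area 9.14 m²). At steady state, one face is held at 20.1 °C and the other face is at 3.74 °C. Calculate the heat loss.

Q = 374 W

Q = kA·ΔT/L = 0.608 × 9.14 × |20.1 °C − 3.74 °C| / 0.243 = 374 W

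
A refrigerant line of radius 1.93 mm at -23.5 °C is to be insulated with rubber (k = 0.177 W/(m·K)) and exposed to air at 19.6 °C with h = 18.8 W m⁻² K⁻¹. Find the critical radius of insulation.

r_cr = 0.941 cm

For a cylinder, r_cr = k_ins/h = 0.177/18.8 = 0.00941 m = 0.941 cm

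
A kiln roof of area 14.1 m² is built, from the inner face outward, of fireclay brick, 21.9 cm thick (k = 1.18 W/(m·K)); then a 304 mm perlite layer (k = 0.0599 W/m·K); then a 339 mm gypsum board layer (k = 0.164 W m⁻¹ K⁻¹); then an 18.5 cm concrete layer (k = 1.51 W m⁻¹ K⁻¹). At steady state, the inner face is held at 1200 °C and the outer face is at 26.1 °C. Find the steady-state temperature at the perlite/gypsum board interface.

T = 371 °C

Series thermal resistances, inner to outer:
  R_fireclay brick = L/(kA) = 0.219/(1.18·14.1) = 0.01316 K/W
  R_perlite = L/(kA) = 0.304/(0.0599·14.1) = 0.3599 K/W
  R_gypsum board = L/(kA) = 0.339/(0.164·14.1) = 0.1466 K/W
  R_concrete = L/(kA) = 0.185/(1.51·14.1) = 0.008689 K/W
ΣR = 0.01316 + 0.3599 + 0.1466 + 0.008689 = 0.5283 K/W
Q = ΔT/ΣR = (1200 °C − 26.1 °C)/0.5283 = 2222 W
From the inner boundary to the perlite/gypsum board interface, ΣR_partial = 0.3731 K/W.
T_interface = T_in − Q·ΣR_partial = 1200 °C − (2222)(0.3731) = 371 °C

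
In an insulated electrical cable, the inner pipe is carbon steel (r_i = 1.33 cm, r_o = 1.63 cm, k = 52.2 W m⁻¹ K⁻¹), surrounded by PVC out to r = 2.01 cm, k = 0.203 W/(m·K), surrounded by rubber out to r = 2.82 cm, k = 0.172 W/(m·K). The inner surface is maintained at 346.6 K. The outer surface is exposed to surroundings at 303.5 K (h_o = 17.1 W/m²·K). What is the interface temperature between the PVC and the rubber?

T = 337.8 K

Treat each layer as a resistance in series:
  R'_carbon steel = ln(0.0163/0.0133)/(2πk) = 0.2034/(2π·52.2) = 6.202×10^-4 m·K/W
  R'_PVC = ln(0.0201/0.0163)/(2πk) = 0.2096/(2π·0.203) = 0.1643 m·K/W
  R'_rubber = ln(0.0282/0.0201)/(2πk) = 0.3386/(2π·0.172) = 0.3133 m·K/W
  R'_conv,out = 1/(2πr h) = 1/(2π·0.0282·17.1) = 0.3300 m·K/W
ΣR = 6.202×10^-4 + 0.1643 + 0.3133 + 0.3300 = 0.8082 m·K/W
Q' = ΔT/ΣR = (346.6 K − 303.5 K)/0.8082 = 53.33 W/m
From the inner boundary to the PVC/rubber interface, ΣR_partial = 0.1649 m·K/W.
T_interface = T_in − Q'·ΣR_partial = 346.6 K − (53.33)(0.1649) = 337.8 K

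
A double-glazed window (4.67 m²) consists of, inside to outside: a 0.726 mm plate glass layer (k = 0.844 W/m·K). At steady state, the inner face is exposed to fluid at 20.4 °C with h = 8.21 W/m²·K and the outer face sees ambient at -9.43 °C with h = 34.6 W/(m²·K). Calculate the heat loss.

Q = 919 W

Series thermal resistances, inner to outer:
  R_conv,in = 1/(hA) = 1/(8.21·4.67) = 0.02608 K/W
  R_plate glass = L/(kA) = 7.26×10^-4/(0.844·4.67) = 1.842×10^-4 K/W
  R_conv,out = 1/(hA) = 1/(34.6·4.67) = 0.006189 K/W
ΣR = 0.02608 + 1.842×10^-4 + 0.006189 = 0.03245 K/W
Q = ΔT/ΣR = (20.4 °C − -9.43 °C)/0.03245 = 919 W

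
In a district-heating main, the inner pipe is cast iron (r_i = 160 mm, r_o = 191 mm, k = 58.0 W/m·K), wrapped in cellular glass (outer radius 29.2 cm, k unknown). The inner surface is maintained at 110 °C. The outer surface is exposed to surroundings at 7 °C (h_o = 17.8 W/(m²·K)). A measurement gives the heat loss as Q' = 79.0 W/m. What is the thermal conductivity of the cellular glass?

ΣR = ΔT/Q' = |110 − 7|/79.0 = 1.304 m·K/W
Known resistances:
  R'_cast iron = ln(0.191/0.160)/(2πk) = 0.1771/(2π·58.0) = 4.860×10^-4 m·K/W
  R'_conv,out = 1/(2πr h) = 1/(2π·0.292·17.8) = 0.03062 m·K/W
R_cellular glass = ΣR − ΣR_known = 1.304 − 0.03111 = 1.273 m·K/W
ln(r₂/r₁)/(2πk) = 1.273 ⇒ k = 0.4245/(2π·1.273) = 0.0531 W/m·K

k = 0.0531 W/m·K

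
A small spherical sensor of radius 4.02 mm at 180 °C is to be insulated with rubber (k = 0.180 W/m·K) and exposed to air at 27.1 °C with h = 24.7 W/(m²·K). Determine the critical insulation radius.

r_cr = 1.46 cm

For a sphere, r_cr = 2k_ins/h = 2·0.180/24.7 = 0.0146 m = 1.46 cm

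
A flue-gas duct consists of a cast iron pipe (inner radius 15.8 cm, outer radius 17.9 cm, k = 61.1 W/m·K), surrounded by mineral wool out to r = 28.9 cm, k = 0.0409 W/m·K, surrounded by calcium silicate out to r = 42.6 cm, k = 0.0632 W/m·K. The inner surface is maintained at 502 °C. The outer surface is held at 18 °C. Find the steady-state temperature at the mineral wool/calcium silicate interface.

T = 184 °C

Resistance network (inner→outer):
  R'_cast iron = ln(0.179/0.158)/(2πk) = 0.1248/(2π·61.1) = 3.251×10^-4 m·K/W
  R'_mineral wool = ln(0.289/0.179)/(2πk) = 0.4790/(2π·0.0409) = 1.864 m·K/W
  R'_calcium silicate = ln(0.426/0.289)/(2πk) = 0.3880/(2π·0.0632) = 0.9771 m·K/W
ΣR = 3.251×10^-4 + 1.864 + 0.9771 = 2.841 m·K/W
Q' = ΔT/ΣR = (502 °C − 18 °C)/2.841 = 170.4 W/m
From the inner boundary to the mineral wool/calcium silicate interface, ΣR_partial = 1.864 m·K/W.
T_interface = T_in − Q'·ΣR_partial = 502 °C − (170.4)(1.864) = 184 °C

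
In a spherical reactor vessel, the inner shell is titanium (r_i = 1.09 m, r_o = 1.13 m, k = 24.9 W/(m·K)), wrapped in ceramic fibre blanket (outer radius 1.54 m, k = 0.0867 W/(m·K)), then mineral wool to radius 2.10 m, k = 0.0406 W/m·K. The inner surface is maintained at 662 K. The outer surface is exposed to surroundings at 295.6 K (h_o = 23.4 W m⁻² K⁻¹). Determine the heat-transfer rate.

Q = 658 W

Series thermal resistances, inner to outer:
  R_titanium = (1/1.09 − 1/1.13)/(4πk) = 0.03248/(4π·24.9) = 1.038×10^-4 K/W
  R_ceramic fibre blanket = (1/1.13 − 1/1.54)/(4πk) = 0.2356/(4π·0.0867) = 0.2162 K/W
  R_mineral wool = (1/1.54 − 1/2.10)/(4πk) = 0.1732/(4π·0.0406) = 0.3394 K/W
  R_conv,out = 1/(4πr²h) = 1/(4π·2.10²·23.4) = 7.711×10^-4 K/W
ΣR = 1.038×10^-4 + 0.2162 + 0.3394 + 7.711×10^-4 = 0.5565 K/W
Q = ΔT/ΣR = (662 K − 295.6 K)/0.5565 = 658 W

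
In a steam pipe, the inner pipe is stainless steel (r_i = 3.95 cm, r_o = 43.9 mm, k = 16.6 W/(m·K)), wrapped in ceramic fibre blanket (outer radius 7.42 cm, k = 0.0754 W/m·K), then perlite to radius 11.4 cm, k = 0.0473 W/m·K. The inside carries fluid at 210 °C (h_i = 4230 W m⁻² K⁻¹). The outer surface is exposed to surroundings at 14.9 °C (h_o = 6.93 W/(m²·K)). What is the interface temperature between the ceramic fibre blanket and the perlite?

Resistance network (inner→outer):
  R'_conv,in = 1/(2πr h) = 1/(2π·0.0395·4230) = 9.525×10^-4 m·K/W
  R'_stainless steel = ln(0.0439/0.0395)/(2πk) = 0.1056/(2π·16.6) = 0.001013 m·K/W
  R'_ceramic fibre blanket = ln(0.0742/0.0439)/(2πk) = 0.5248/(2π·0.0754) = 1.108 m·K/W
  R'_perlite = ln(0.114/0.0742)/(2πk) = 0.4294/(2π·0.0473) = 1.445 m·K/W
  R'_conv,out = 1/(2πr h) = 1/(2π·0.114·6.93) = 0.2015 m·K/W
ΣR = 9.525×10^-4 + 0.001013 + 1.108 + 1.445 + 0.2015 = 2.756 m·K/W
Q' = ΔT/ΣR = (210 °C − 14.9 °C)/2.756 = 70.79 W/m
From the inner boundary to the ceramic fibre blanket/perlite interface, ΣR_partial = 1.110 m·K/W.
T_interface = T_in − Q'·ΣR_partial = 210 °C − (70.79)(1.110) = 131 °C

T = 131 °C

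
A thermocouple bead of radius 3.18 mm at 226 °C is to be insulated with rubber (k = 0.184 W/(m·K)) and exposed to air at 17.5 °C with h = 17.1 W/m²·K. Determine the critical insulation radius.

r_cr = 2.15 cm

For a sphere, r_cr = 2k_ins/h = 2·0.184/17.1 = 0.0215 m = 2.15 cm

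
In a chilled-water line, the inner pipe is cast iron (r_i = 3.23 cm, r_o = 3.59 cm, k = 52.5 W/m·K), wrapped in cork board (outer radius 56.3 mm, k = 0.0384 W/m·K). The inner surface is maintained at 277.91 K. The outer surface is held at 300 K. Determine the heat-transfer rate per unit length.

Resistance network (inner→outer):
  R'_cast iron = ln(0.0359/0.0323)/(2πk) = 0.1057/(2π·52.5) = 3.203×10^-4 m·K/W
  R'_cork board = ln(0.0563/0.0359)/(2πk) = 0.4500/(2π·0.0384) = 1.865 m·K/W
ΣR = 3.203×10^-4 + 1.865 = 1.865 m·K/W
Q' = ΔT/ΣR = (277.91 K − 300 K)/1.865 = -11.8 W/m
(Negative Q' ⇒ heat flows inward; heat gain = 11.8 W/m.)

Q' = 11.8 W/m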